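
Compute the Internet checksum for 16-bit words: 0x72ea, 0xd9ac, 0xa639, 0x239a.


Sum all words (with carry folding):
+ 0x72ea = 0x72ea
+ 0xd9ac = 0x4c97
+ 0xa639 = 0xf2d0
+ 0x239a = 0x166b
One's complement: ~0x166b
Checksum = 0xe994


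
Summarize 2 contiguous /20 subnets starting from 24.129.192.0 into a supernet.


Original prefix: /20
Number of subnets: 2 = 2^1
New prefix = 20 - 1 = 19
Supernet: 24.129.192.0/19


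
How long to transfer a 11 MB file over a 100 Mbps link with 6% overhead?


Effective throughput = 100 * (1 - 6/100) = 94 Mbps
File size in Mb = 11 * 8 = 88 Mb
Time = 88 / 94
Time = 0.9362 seconds


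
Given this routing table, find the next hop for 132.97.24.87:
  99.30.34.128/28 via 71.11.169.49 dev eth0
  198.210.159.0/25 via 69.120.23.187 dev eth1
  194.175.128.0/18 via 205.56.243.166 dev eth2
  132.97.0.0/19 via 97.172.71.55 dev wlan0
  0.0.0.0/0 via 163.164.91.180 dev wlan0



Longest prefix match for 132.97.24.87:
  /28 99.30.34.128: no
  /25 198.210.159.0: no
  /18 194.175.128.0: no
  /19 132.97.0.0: MATCH
  /0 0.0.0.0: MATCH
Selected: next-hop 97.172.71.55 via wlan0 (matched /19)


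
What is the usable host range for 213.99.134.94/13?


Network: 213.96.0.0
Broadcast: 213.103.255.255
First usable = network + 1
Last usable = broadcast - 1
Range: 213.96.0.1 to 213.103.255.254


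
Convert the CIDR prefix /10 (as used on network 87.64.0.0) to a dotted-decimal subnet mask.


/10 means 10 network bits, 22 host bits
Binary: 11111111110000000000000000000000
Mask: 255.192.0.0


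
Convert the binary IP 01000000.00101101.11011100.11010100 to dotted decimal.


01000000 = 64
00101101 = 45
11011100 = 220
11010100 = 212
IP: 64.45.220.212


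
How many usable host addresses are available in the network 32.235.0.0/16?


Host bits = 32 - 16 = 16
Total addresses = 2^16 = 65536
Usable = total - 2 (network and broadcast)
Usable hosts: 65534


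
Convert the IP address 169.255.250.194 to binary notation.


169 = 10101001
255 = 11111111
250 = 11111010
194 = 11000010
Binary: 10101001.11111111.11111010.11000010


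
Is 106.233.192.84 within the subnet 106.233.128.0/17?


Subnet network: 106.233.128.0
Test IP AND mask: 106.233.128.0
Yes, 106.233.192.84 is in 106.233.128.0/17


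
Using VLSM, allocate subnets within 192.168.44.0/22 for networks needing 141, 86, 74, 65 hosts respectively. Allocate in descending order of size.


141 hosts -> /24 (254 usable): 192.168.44.0/24
86 hosts -> /25 (126 usable): 192.168.45.0/25
74 hosts -> /25 (126 usable): 192.168.45.128/25
65 hosts -> /25 (126 usable): 192.168.46.0/25
Allocation: 192.168.44.0/24 (141 hosts, 254 usable); 192.168.45.0/25 (86 hosts, 126 usable); 192.168.45.128/25 (74 hosts, 126 usable); 192.168.46.0/25 (65 hosts, 126 usable)


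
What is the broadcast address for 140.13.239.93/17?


Network: 140.13.128.0/17
Host bits = 15
Set all host bits to 1:
Broadcast: 140.13.255.255


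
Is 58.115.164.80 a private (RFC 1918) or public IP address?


RFC 1918 private ranges:
  10.0.0.0/8 (10.0.0.0 - 10.255.255.255)
  172.16.0.0/12 (172.16.0.0 - 172.31.255.255)
  192.168.0.0/16 (192.168.0.0 - 192.168.255.255)
Public (not in any RFC 1918 range)


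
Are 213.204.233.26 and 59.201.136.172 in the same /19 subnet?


Mask: 255.255.224.0
213.204.233.26 AND mask = 213.204.224.0
59.201.136.172 AND mask = 59.201.128.0
No, different subnets (213.204.224.0 vs 59.201.128.0)


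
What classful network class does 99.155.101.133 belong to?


First octet: 99
Binary: 01100011
0xxxxxxx -> Class A (1-126)
Class A, default mask 255.0.0.0 (/8)


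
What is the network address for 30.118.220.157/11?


IP:   00011110.01110110.11011100.10011101
Mask: 11111111.11100000.00000000.00000000
AND operation:
Net:  00011110.01100000.00000000.00000000
Network: 30.96.0.0/11


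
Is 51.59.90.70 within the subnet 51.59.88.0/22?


Subnet network: 51.59.88.0
Test IP AND mask: 51.59.88.0
Yes, 51.59.90.70 is in 51.59.88.0/22


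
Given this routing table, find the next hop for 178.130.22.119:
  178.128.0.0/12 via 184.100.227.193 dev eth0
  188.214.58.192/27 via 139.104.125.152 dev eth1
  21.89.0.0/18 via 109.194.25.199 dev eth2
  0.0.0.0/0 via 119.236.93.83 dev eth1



Longest prefix match for 178.130.22.119:
  /12 178.128.0.0: MATCH
  /27 188.214.58.192: no
  /18 21.89.0.0: no
  /0 0.0.0.0: MATCH
Selected: next-hop 184.100.227.193 via eth0 (matched /12)


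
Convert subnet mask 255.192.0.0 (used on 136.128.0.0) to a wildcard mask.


Subnet mask: 255.192.0.0
Wildcard = 255.255.255.255 - subnet mask
255 - 255 = 0
255 - 192 = 63
255 - 0 = 255
255 - 0 = 255
Wildcard: 0.63.255.255


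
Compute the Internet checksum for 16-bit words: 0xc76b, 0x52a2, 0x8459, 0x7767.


Sum all words (with carry folding):
+ 0xc76b = 0xc76b
+ 0x52a2 = 0x1a0e
+ 0x8459 = 0x9e67
+ 0x7767 = 0x15cf
One's complement: ~0x15cf
Checksum = 0xea30


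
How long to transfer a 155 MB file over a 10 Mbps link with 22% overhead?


Effective throughput = 10 * (1 - 22/100) = 7.8 Mbps
File size in Mb = 155 * 8 = 1240 Mb
Time = 1240 / 7.8
Time = 158.9744 seconds


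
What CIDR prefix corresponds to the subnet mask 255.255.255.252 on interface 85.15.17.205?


Binary: 11111111.11111111.11111111.11111100
Count leading 1s
Prefix: /30


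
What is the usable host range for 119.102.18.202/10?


Network: 119.64.0.0
Broadcast: 119.127.255.255
First usable = network + 1
Last usable = broadcast - 1
Range: 119.64.0.1 to 119.127.255.254


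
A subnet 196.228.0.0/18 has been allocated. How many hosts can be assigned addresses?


Host bits = 32 - 18 = 14
Total addresses = 2^14 = 16384
Usable = total - 2 (network and broadcast)
Usable hosts: 16382


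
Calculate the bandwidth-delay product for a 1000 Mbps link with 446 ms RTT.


BDP = bandwidth * RTT
= 1000 Mbps * 446 ms
= 1000 * 1e6 * 446 / 1000 bits
= 446000000 bits
= 55750000 bytes
= 54443.3594 KB
BDP = 446000000 bits (55750000 bytes)


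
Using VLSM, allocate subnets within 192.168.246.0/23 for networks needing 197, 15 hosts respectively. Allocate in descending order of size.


197 hosts -> /24 (254 usable): 192.168.246.0/24
15 hosts -> /27 (30 usable): 192.168.247.0/27
Allocation: 192.168.246.0/24 (197 hosts, 254 usable); 192.168.247.0/27 (15 hosts, 30 usable)


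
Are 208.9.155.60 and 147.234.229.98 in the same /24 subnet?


Mask: 255.255.255.0
208.9.155.60 AND mask = 208.9.155.0
147.234.229.98 AND mask = 147.234.229.0
No, different subnets (208.9.155.0 vs 147.234.229.0)


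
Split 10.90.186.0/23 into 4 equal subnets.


New prefix = 23 + 2 = 25
Each subnet has 128 addresses
  10.90.186.0/25
  10.90.186.128/25
  10.90.187.0/25
  10.90.187.128/25
Subnets: 10.90.186.0/25, 10.90.186.128/25, 10.90.187.0/25, 10.90.187.128/25


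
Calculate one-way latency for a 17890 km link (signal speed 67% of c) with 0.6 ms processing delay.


Speed = 0.67 * 3e5 km/s = 201000 km/s
Propagation delay = 17890 / 201000 = 0.089 s = 89.005 ms
Processing delay = 0.6 ms
Total one-way latency = 89.605 ms


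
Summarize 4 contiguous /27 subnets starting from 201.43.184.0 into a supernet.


Original prefix: /27
Number of subnets: 4 = 2^2
New prefix = 27 - 2 = 25
Supernet: 201.43.184.0/25


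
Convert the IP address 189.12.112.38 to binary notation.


189 = 10111101
12 = 00001100
112 = 01110000
38 = 00100110
Binary: 10111101.00001100.01110000.00100110


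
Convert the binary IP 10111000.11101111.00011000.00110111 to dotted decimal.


10111000 = 184
11101111 = 239
00011000 = 24
00110111 = 55
IP: 184.239.24.55


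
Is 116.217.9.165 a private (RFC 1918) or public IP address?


RFC 1918 private ranges:
  10.0.0.0/8 (10.0.0.0 - 10.255.255.255)
  172.16.0.0/12 (172.16.0.0 - 172.31.255.255)
  192.168.0.0/16 (192.168.0.0 - 192.168.255.255)
Public (not in any RFC 1918 range)


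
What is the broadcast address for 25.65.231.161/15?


Network: 25.64.0.0/15
Host bits = 17
Set all host bits to 1:
Broadcast: 25.65.255.255


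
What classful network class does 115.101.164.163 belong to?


First octet: 115
Binary: 01110011
0xxxxxxx -> Class A (1-126)
Class A, default mask 255.0.0.0 (/8)


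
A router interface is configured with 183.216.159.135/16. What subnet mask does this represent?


/16 means 16 network bits, 16 host bits
Binary: 11111111111111110000000000000000
Mask: 255.255.0.0


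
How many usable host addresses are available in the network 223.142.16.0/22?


Host bits = 32 - 22 = 10
Total addresses = 2^10 = 1024
Usable = total - 2 (network and broadcast)
Usable hosts: 1022


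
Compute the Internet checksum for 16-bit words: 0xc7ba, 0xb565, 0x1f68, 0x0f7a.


Sum all words (with carry folding):
+ 0xc7ba = 0xc7ba
+ 0xb565 = 0x7d20
+ 0x1f68 = 0x9c88
+ 0x0f7a = 0xac02
One's complement: ~0xac02
Checksum = 0x53fd


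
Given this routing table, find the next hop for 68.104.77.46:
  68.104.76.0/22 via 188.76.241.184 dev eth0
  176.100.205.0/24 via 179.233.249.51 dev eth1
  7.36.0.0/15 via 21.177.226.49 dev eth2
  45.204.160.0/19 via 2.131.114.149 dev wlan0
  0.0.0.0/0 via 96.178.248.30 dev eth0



Longest prefix match for 68.104.77.46:
  /22 68.104.76.0: MATCH
  /24 176.100.205.0: no
  /15 7.36.0.0: no
  /19 45.204.160.0: no
  /0 0.0.0.0: MATCH
Selected: next-hop 188.76.241.184 via eth0 (matched /22)


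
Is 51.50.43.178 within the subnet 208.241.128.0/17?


Subnet network: 208.241.128.0
Test IP AND mask: 51.50.0.0
No, 51.50.43.178 is not in 208.241.128.0/17


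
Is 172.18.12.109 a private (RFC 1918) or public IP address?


RFC 1918 private ranges:
  10.0.0.0/8 (10.0.0.0 - 10.255.255.255)
  172.16.0.0/12 (172.16.0.0 - 172.31.255.255)
  192.168.0.0/16 (192.168.0.0 - 192.168.255.255)
Private (in 172.16.0.0/12)


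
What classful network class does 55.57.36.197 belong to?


First octet: 55
Binary: 00110111
0xxxxxxx -> Class A (1-126)
Class A, default mask 255.0.0.0 (/8)


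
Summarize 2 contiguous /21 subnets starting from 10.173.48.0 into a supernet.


Original prefix: /21
Number of subnets: 2 = 2^1
New prefix = 21 - 1 = 20
Supernet: 10.173.48.0/20


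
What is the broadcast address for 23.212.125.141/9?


Network: 23.128.0.0/9
Host bits = 23
Set all host bits to 1:
Broadcast: 23.255.255.255


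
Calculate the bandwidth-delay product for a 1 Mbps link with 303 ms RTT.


BDP = bandwidth * RTT
= 1 Mbps * 303 ms
= 1 * 1e6 * 303 / 1000 bits
= 303000 bits
= 37875 bytes
= 36.9873 KB
BDP = 303000 bits (37875 bytes)


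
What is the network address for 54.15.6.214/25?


IP:   00110110.00001111.00000110.11010110
Mask: 11111111.11111111.11111111.10000000
AND operation:
Net:  00110110.00001111.00000110.10000000
Network: 54.15.6.128/25


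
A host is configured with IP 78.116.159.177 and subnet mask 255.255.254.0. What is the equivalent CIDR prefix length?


Binary: 11111111.11111111.11111110.00000000
Count leading 1s
Prefix: /23


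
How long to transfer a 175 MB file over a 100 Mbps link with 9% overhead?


Effective throughput = 100 * (1 - 9/100) = 91 Mbps
File size in Mb = 175 * 8 = 1400 Mb
Time = 1400 / 91
Time = 15.3846 seconds


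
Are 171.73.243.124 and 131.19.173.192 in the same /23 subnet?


Mask: 255.255.254.0
171.73.243.124 AND mask = 171.73.242.0
131.19.173.192 AND mask = 131.19.172.0
No, different subnets (171.73.242.0 vs 131.19.172.0)


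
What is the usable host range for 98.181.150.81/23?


Network: 98.181.150.0
Broadcast: 98.181.151.255
First usable = network + 1
Last usable = broadcast - 1
Range: 98.181.150.1 to 98.181.151.254


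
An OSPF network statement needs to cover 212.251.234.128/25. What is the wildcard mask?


Subnet mask: 255.255.255.128
Wildcard = 255.255.255.255 - subnet mask
255 - 255 = 0
255 - 255 = 0
255 - 255 = 0
255 - 128 = 127
Wildcard: 0.0.0.127


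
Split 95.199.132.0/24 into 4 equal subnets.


New prefix = 24 + 2 = 26
Each subnet has 64 addresses
  95.199.132.0/26
  95.199.132.64/26
  95.199.132.128/26
  95.199.132.192/26
Subnets: 95.199.132.0/26, 95.199.132.64/26, 95.199.132.128/26, 95.199.132.192/26


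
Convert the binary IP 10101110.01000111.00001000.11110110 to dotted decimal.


10101110 = 174
01000111 = 71
00001000 = 8
11110110 = 246
IP: 174.71.8.246


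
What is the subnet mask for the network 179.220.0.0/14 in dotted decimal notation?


/14 means 14 network bits, 18 host bits
Binary: 11111111111111000000000000000000
Mask: 255.252.0.0


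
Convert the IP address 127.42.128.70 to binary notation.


127 = 01111111
42 = 00101010
128 = 10000000
70 = 01000110
Binary: 01111111.00101010.10000000.01000110


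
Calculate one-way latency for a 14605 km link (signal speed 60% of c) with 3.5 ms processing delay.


Speed = 0.6 * 3e5 km/s = 180000 km/s
Propagation delay = 14605 / 180000 = 0.0811 s = 81.1389 ms
Processing delay = 3.5 ms
Total one-way latency = 84.6389 ms


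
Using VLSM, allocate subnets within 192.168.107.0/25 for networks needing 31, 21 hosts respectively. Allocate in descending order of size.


31 hosts -> /26 (62 usable): 192.168.107.0/26
21 hosts -> /27 (30 usable): 192.168.107.64/27
Allocation: 192.168.107.0/26 (31 hosts, 62 usable); 192.168.107.64/27 (21 hosts, 30 usable)


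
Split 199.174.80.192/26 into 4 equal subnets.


New prefix = 26 + 2 = 28
Each subnet has 16 addresses
  199.174.80.192/28
  199.174.80.208/28
  199.174.80.224/28
  199.174.80.240/28
Subnets: 199.174.80.192/28, 199.174.80.208/28, 199.174.80.224/28, 199.174.80.240/28


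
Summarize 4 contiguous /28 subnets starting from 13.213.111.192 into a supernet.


Original prefix: /28
Number of subnets: 4 = 2^2
New prefix = 28 - 2 = 26
Supernet: 13.213.111.192/26


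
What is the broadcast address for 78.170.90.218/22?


Network: 78.170.88.0/22
Host bits = 10
Set all host bits to 1:
Broadcast: 78.170.91.255


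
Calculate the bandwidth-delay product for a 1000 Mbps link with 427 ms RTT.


BDP = bandwidth * RTT
= 1000 Mbps * 427 ms
= 1000 * 1e6 * 427 / 1000 bits
= 427000000 bits
= 53375000 bytes
= 52124.0234 KB
BDP = 427000000 bits (53375000 bytes)


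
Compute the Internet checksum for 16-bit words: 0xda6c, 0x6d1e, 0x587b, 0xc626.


Sum all words (with carry folding):
+ 0xda6c = 0xda6c
+ 0x6d1e = 0x478b
+ 0x587b = 0xa006
+ 0xc626 = 0x662d
One's complement: ~0x662d
Checksum = 0x99d2


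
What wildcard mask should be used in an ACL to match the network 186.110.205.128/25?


Subnet mask: 255.255.255.128
Wildcard = 255.255.255.255 - subnet mask
255 - 255 = 0
255 - 255 = 0
255 - 255 = 0
255 - 128 = 127
Wildcard: 0.0.0.127


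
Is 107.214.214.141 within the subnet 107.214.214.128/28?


Subnet network: 107.214.214.128
Test IP AND mask: 107.214.214.128
Yes, 107.214.214.141 is in 107.214.214.128/28


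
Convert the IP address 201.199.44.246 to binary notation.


201 = 11001001
199 = 11000111
44 = 00101100
246 = 11110110
Binary: 11001001.11000111.00101100.11110110


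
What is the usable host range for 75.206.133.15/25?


Network: 75.206.133.0
Broadcast: 75.206.133.127
First usable = network + 1
Last usable = broadcast - 1
Range: 75.206.133.1 to 75.206.133.126


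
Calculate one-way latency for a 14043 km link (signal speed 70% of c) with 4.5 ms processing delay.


Speed = 0.7 * 3e5 km/s = 210000 km/s
Propagation delay = 14043 / 210000 = 0.0669 s = 66.8714 ms
Processing delay = 4.5 ms
Total one-way latency = 71.3714 ms


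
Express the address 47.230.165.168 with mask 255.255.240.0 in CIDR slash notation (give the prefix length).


Binary: 11111111.11111111.11110000.00000000
Count leading 1s
Prefix: /20


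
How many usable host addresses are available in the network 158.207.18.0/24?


Host bits = 32 - 24 = 8
Total addresses = 2^8 = 256
Usable = total - 2 (network and broadcast)
Usable hosts: 254


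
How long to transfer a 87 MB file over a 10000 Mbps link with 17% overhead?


Effective throughput = 10000 * (1 - 17/100) = 8300 Mbps
File size in Mb = 87 * 8 = 696 Mb
Time = 696 / 8300
Time = 0.0839 seconds


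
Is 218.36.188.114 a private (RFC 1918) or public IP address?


RFC 1918 private ranges:
  10.0.0.0/8 (10.0.0.0 - 10.255.255.255)
  172.16.0.0/12 (172.16.0.0 - 172.31.255.255)
  192.168.0.0/16 (192.168.0.0 - 192.168.255.255)
Public (not in any RFC 1918 range)


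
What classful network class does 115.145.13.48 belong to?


First octet: 115
Binary: 01110011
0xxxxxxx -> Class A (1-126)
Class A, default mask 255.0.0.0 (/8)


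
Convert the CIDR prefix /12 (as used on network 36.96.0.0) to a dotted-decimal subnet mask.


/12 means 12 network bits, 20 host bits
Binary: 11111111111100000000000000000000
Mask: 255.240.0.0


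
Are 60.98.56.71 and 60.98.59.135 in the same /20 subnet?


Mask: 255.255.240.0
60.98.56.71 AND mask = 60.98.48.0
60.98.59.135 AND mask = 60.98.48.0
Yes, same subnet (60.98.48.0)


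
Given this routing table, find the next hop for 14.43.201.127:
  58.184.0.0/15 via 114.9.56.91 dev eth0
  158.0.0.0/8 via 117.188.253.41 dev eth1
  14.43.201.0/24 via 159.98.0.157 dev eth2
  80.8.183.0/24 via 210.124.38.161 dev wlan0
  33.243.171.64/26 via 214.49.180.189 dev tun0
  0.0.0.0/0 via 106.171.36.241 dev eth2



Longest prefix match for 14.43.201.127:
  /15 58.184.0.0: no
  /8 158.0.0.0: no
  /24 14.43.201.0: MATCH
  /24 80.8.183.0: no
  /26 33.243.171.64: no
  /0 0.0.0.0: MATCH
Selected: next-hop 159.98.0.157 via eth2 (matched /24)


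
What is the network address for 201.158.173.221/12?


IP:   11001001.10011110.10101101.11011101
Mask: 11111111.11110000.00000000.00000000
AND operation:
Net:  11001001.10010000.00000000.00000000
Network: 201.144.0.0/12


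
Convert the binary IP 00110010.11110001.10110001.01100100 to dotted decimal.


00110010 = 50
11110001 = 241
10110001 = 177
01100100 = 100
IP: 50.241.177.100


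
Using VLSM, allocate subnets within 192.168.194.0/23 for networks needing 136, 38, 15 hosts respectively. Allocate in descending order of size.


136 hosts -> /24 (254 usable): 192.168.194.0/24
38 hosts -> /26 (62 usable): 192.168.195.0/26
15 hosts -> /27 (30 usable): 192.168.195.64/27
Allocation: 192.168.194.0/24 (136 hosts, 254 usable); 192.168.195.0/26 (38 hosts, 62 usable); 192.168.195.64/27 (15 hosts, 30 usable)


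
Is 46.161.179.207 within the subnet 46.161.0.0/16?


Subnet network: 46.161.0.0
Test IP AND mask: 46.161.0.0
Yes, 46.161.179.207 is in 46.161.0.0/16


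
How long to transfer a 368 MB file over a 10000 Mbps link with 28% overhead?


Effective throughput = 10000 * (1 - 28/100) = 7200 Mbps
File size in Mb = 368 * 8 = 2944 Mb
Time = 2944 / 7200
Time = 0.4089 seconds


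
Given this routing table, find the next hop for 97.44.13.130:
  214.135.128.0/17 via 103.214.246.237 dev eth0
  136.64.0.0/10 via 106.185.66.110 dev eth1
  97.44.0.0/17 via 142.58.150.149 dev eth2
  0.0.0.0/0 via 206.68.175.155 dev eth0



Longest prefix match for 97.44.13.130:
  /17 214.135.128.0: no
  /10 136.64.0.0: no
  /17 97.44.0.0: MATCH
  /0 0.0.0.0: MATCH
Selected: next-hop 142.58.150.149 via eth2 (matched /17)


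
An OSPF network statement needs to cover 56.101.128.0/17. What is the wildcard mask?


Subnet mask: 255.255.128.0
Wildcard = 255.255.255.255 - subnet mask
255 - 255 = 0
255 - 255 = 0
255 - 128 = 127
255 - 0 = 255
Wildcard: 0.0.127.255


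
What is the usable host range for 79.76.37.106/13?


Network: 79.72.0.0
Broadcast: 79.79.255.255
First usable = network + 1
Last usable = broadcast - 1
Range: 79.72.0.1 to 79.79.255.254


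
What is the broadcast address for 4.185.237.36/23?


Network: 4.185.236.0/23
Host bits = 9
Set all host bits to 1:
Broadcast: 4.185.237.255


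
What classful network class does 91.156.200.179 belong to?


First octet: 91
Binary: 01011011
0xxxxxxx -> Class A (1-126)
Class A, default mask 255.0.0.0 (/8)


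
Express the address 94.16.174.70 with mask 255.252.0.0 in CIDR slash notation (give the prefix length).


Binary: 11111111.11111100.00000000.00000000
Count leading 1s
Prefix: /14


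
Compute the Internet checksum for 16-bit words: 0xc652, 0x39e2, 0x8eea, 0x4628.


Sum all words (with carry folding):
+ 0xc652 = 0xc652
+ 0x39e2 = 0x0035
+ 0x8eea = 0x8f1f
+ 0x4628 = 0xd547
One's complement: ~0xd547
Checksum = 0x2ab8


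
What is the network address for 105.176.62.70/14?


IP:   01101001.10110000.00111110.01000110
Mask: 11111111.11111100.00000000.00000000
AND operation:
Net:  01101001.10110000.00000000.00000000
Network: 105.176.0.0/14


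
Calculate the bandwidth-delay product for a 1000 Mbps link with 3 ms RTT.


BDP = bandwidth * RTT
= 1000 Mbps * 3 ms
= 1000 * 1e6 * 3 / 1000 bits
= 3000000 bits
= 375000 bytes
= 366.2109 KB
BDP = 3000000 bits (375000 bytes)


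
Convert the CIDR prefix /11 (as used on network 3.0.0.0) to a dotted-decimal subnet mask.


/11 means 11 network bits, 21 host bits
Binary: 11111111111000000000000000000000
Mask: 255.224.0.0


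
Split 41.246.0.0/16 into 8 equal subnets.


New prefix = 16 + 3 = 19
Each subnet has 8192 addresses
  41.246.0.0/19
  41.246.32.0/19
  41.246.64.0/19
  41.246.96.0/19
  41.246.128.0/19
  41.246.160.0/19
  41.246.192.0/19
  41.246.224.0/19
Subnets: 41.246.0.0/19, 41.246.32.0/19, 41.246.64.0/19, 41.246.96.0/19, 41.246.128.0/19, 41.246.160.0/19, 41.246.192.0/19, 41.246.224.0/19


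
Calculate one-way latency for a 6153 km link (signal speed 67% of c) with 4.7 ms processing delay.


Speed = 0.67 * 3e5 km/s = 201000 km/s
Propagation delay = 6153 / 201000 = 0.0306 s = 30.6119 ms
Processing delay = 4.7 ms
Total one-way latency = 35.3119 ms


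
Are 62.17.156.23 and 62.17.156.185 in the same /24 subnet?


Mask: 255.255.255.0
62.17.156.23 AND mask = 62.17.156.0
62.17.156.185 AND mask = 62.17.156.0
Yes, same subnet (62.17.156.0)


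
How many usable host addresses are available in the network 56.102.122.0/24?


Host bits = 32 - 24 = 8
Total addresses = 2^8 = 256
Usable = total - 2 (network and broadcast)
Usable hosts: 254


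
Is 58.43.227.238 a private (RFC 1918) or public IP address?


RFC 1918 private ranges:
  10.0.0.0/8 (10.0.0.0 - 10.255.255.255)
  172.16.0.0/12 (172.16.0.0 - 172.31.255.255)
  192.168.0.0/16 (192.168.0.0 - 192.168.255.255)
Public (not in any RFC 1918 range)


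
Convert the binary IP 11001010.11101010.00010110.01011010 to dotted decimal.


11001010 = 202
11101010 = 234
00010110 = 22
01011010 = 90
IP: 202.234.22.90


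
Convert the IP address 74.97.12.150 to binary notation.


74 = 01001010
97 = 01100001
12 = 00001100
150 = 10010110
Binary: 01001010.01100001.00001100.10010110


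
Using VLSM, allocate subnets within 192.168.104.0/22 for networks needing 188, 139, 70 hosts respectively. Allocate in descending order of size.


188 hosts -> /24 (254 usable): 192.168.104.0/24
139 hosts -> /24 (254 usable): 192.168.105.0/24
70 hosts -> /25 (126 usable): 192.168.106.0/25
Allocation: 192.168.104.0/24 (188 hosts, 254 usable); 192.168.105.0/24 (139 hosts, 254 usable); 192.168.106.0/25 (70 hosts, 126 usable)


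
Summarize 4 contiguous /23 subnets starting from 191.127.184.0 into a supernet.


Original prefix: /23
Number of subnets: 4 = 2^2
New prefix = 23 - 2 = 21
Supernet: 191.127.184.0/21


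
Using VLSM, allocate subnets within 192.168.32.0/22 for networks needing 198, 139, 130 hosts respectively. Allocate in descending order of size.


198 hosts -> /24 (254 usable): 192.168.32.0/24
139 hosts -> /24 (254 usable): 192.168.33.0/24
130 hosts -> /24 (254 usable): 192.168.34.0/24
Allocation: 192.168.32.0/24 (198 hosts, 254 usable); 192.168.33.0/24 (139 hosts, 254 usable); 192.168.34.0/24 (130 hosts, 254 usable)


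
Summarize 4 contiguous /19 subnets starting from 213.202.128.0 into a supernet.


Original prefix: /19
Number of subnets: 4 = 2^2
New prefix = 19 - 2 = 17
Supernet: 213.202.128.0/17


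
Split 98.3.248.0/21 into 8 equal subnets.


New prefix = 21 + 3 = 24
Each subnet has 256 addresses
  98.3.248.0/24
  98.3.249.0/24
  98.3.250.0/24
  98.3.251.0/24
  98.3.252.0/24
  98.3.253.0/24
  98.3.254.0/24
  98.3.255.0/24
Subnets: 98.3.248.0/24, 98.3.249.0/24, 98.3.250.0/24, 98.3.251.0/24, 98.3.252.0/24, 98.3.253.0/24, 98.3.254.0/24, 98.3.255.0/24


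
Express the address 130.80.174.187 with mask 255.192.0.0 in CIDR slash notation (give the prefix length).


Binary: 11111111.11000000.00000000.00000000
Count leading 1s
Prefix: /10


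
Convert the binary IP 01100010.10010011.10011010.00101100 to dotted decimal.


01100010 = 98
10010011 = 147
10011010 = 154
00101100 = 44
IP: 98.147.154.44


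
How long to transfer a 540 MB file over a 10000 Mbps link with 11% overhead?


Effective throughput = 10000 * (1 - 11/100) = 8900 Mbps
File size in Mb = 540 * 8 = 4320 Mb
Time = 4320 / 8900
Time = 0.4854 seconds


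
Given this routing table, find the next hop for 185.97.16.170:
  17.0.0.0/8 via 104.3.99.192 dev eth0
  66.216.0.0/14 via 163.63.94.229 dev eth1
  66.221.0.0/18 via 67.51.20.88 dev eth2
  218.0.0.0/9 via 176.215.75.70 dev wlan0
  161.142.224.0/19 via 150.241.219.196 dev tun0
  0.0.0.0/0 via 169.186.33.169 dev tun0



Longest prefix match for 185.97.16.170:
  /8 17.0.0.0: no
  /14 66.216.0.0: no
  /18 66.221.0.0: no
  /9 218.0.0.0: no
  /19 161.142.224.0: no
  /0 0.0.0.0: MATCH
Selected: next-hop 169.186.33.169 via tun0 (matched /0)


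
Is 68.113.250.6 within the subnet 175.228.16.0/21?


Subnet network: 175.228.16.0
Test IP AND mask: 68.113.248.0
No, 68.113.250.6 is not in 175.228.16.0/21


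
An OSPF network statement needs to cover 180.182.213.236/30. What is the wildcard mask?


Subnet mask: 255.255.255.252
Wildcard = 255.255.255.255 - subnet mask
255 - 255 = 0
255 - 255 = 0
255 - 255 = 0
255 - 252 = 3
Wildcard: 0.0.0.3


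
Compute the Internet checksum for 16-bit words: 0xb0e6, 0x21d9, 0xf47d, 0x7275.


Sum all words (with carry folding):
+ 0xb0e6 = 0xb0e6
+ 0x21d9 = 0xd2bf
+ 0xf47d = 0xc73d
+ 0x7275 = 0x39b3
One's complement: ~0x39b3
Checksum = 0xc64c


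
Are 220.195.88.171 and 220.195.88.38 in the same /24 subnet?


Mask: 255.255.255.0
220.195.88.171 AND mask = 220.195.88.0
220.195.88.38 AND mask = 220.195.88.0
Yes, same subnet (220.195.88.0)


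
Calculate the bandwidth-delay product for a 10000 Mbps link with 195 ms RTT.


BDP = bandwidth * RTT
= 10000 Mbps * 195 ms
= 10000 * 1e6 * 195 / 1000 bits
= 1950000000 bits
= 243750000 bytes
= 238037.1094 KB
BDP = 1950000000 bits (243750000 bytes)


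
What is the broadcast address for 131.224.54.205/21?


Network: 131.224.48.0/21
Host bits = 11
Set all host bits to 1:
Broadcast: 131.224.55.255


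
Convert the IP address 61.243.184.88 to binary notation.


61 = 00111101
243 = 11110011
184 = 10111000
88 = 01011000
Binary: 00111101.11110011.10111000.01011000


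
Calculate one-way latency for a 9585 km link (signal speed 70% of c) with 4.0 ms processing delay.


Speed = 0.7 * 3e5 km/s = 210000 km/s
Propagation delay = 9585 / 210000 = 0.0456 s = 45.6429 ms
Processing delay = 4.0 ms
Total one-way latency = 49.6429 ms


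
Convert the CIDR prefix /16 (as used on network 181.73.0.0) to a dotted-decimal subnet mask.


/16 means 16 network bits, 16 host bits
Binary: 11111111111111110000000000000000
Mask: 255.255.0.0


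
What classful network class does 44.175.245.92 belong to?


First octet: 44
Binary: 00101100
0xxxxxxx -> Class A (1-126)
Class A, default mask 255.0.0.0 (/8)


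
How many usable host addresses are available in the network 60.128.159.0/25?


Host bits = 32 - 25 = 7
Total addresses = 2^7 = 128
Usable = total - 2 (network and broadcast)
Usable hosts: 126


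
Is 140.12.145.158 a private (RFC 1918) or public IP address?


RFC 1918 private ranges:
  10.0.0.0/8 (10.0.0.0 - 10.255.255.255)
  172.16.0.0/12 (172.16.0.0 - 172.31.255.255)
  192.168.0.0/16 (192.168.0.0 - 192.168.255.255)
Public (not in any RFC 1918 range)


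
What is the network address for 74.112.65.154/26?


IP:   01001010.01110000.01000001.10011010
Mask: 11111111.11111111.11111111.11000000
AND operation:
Net:  01001010.01110000.01000001.10000000
Network: 74.112.65.128/26


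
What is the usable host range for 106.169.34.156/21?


Network: 106.169.32.0
Broadcast: 106.169.39.255
First usable = network + 1
Last usable = broadcast - 1
Range: 106.169.32.1 to 106.169.39.254


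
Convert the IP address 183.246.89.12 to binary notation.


183 = 10110111
246 = 11110110
89 = 01011001
12 = 00001100
Binary: 10110111.11110110.01011001.00001100


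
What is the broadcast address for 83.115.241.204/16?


Network: 83.115.0.0/16
Host bits = 16
Set all host bits to 1:
Broadcast: 83.115.255.255


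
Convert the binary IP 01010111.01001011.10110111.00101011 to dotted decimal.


01010111 = 87
01001011 = 75
10110111 = 183
00101011 = 43
IP: 87.75.183.43


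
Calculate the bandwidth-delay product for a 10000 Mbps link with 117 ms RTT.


BDP = bandwidth * RTT
= 10000 Mbps * 117 ms
= 10000 * 1e6 * 117 / 1000 bits
= 1170000000 bits
= 146250000 bytes
= 142822.2656 KB
BDP = 1170000000 bits (146250000 bytes)


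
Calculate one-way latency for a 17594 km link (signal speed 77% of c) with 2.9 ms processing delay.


Speed = 0.77 * 3e5 km/s = 231000 km/s
Propagation delay = 17594 / 231000 = 0.0762 s = 76.1645 ms
Processing delay = 2.9 ms
Total one-way latency = 79.0645 ms


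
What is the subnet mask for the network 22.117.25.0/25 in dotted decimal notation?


/25 means 25 network bits, 7 host bits
Binary: 11111111111111111111111110000000
Mask: 255.255.255.128


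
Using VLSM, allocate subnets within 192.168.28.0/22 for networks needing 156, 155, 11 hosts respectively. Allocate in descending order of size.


156 hosts -> /24 (254 usable): 192.168.28.0/24
155 hosts -> /24 (254 usable): 192.168.29.0/24
11 hosts -> /28 (14 usable): 192.168.30.0/28
Allocation: 192.168.28.0/24 (156 hosts, 254 usable); 192.168.29.0/24 (155 hosts, 254 usable); 192.168.30.0/28 (11 hosts, 14 usable)


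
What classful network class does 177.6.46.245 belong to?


First octet: 177
Binary: 10110001
10xxxxxx -> Class B (128-191)
Class B, default mask 255.255.0.0 (/16)


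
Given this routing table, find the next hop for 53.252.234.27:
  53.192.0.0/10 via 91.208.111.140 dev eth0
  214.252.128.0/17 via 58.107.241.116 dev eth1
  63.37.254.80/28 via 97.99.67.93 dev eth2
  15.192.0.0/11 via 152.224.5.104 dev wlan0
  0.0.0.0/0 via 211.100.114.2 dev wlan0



Longest prefix match for 53.252.234.27:
  /10 53.192.0.0: MATCH
  /17 214.252.128.0: no
  /28 63.37.254.80: no
  /11 15.192.0.0: no
  /0 0.0.0.0: MATCH
Selected: next-hop 91.208.111.140 via eth0 (matched /10)


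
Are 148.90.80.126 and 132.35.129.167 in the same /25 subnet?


Mask: 255.255.255.128
148.90.80.126 AND mask = 148.90.80.0
132.35.129.167 AND mask = 132.35.129.128
No, different subnets (148.90.80.0 vs 132.35.129.128)


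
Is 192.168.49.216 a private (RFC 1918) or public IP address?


RFC 1918 private ranges:
  10.0.0.0/8 (10.0.0.0 - 10.255.255.255)
  172.16.0.0/12 (172.16.0.0 - 172.31.255.255)
  192.168.0.0/16 (192.168.0.0 - 192.168.255.255)
Private (in 192.168.0.0/16)


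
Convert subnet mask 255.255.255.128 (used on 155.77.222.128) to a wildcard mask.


Subnet mask: 255.255.255.128
Wildcard = 255.255.255.255 - subnet mask
255 - 255 = 0
255 - 255 = 0
255 - 255 = 0
255 - 128 = 127
Wildcard: 0.0.0.127


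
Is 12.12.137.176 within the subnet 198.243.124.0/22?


Subnet network: 198.243.124.0
Test IP AND mask: 12.12.136.0
No, 12.12.137.176 is not in 198.243.124.0/22


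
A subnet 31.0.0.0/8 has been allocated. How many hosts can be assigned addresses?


Host bits = 32 - 8 = 24
Total addresses = 2^24 = 16777216
Usable = total - 2 (network and broadcast)
Usable hosts: 16777214


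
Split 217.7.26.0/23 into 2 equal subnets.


New prefix = 23 + 1 = 24
Each subnet has 256 addresses
  217.7.26.0/24
  217.7.27.0/24
Subnets: 217.7.26.0/24, 217.7.27.0/24


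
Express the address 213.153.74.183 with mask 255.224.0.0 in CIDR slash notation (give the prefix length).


Binary: 11111111.11100000.00000000.00000000
Count leading 1s
Prefix: /11


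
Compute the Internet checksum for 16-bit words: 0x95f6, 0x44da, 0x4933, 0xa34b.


Sum all words (with carry folding):
+ 0x95f6 = 0x95f6
+ 0x44da = 0xdad0
+ 0x4933 = 0x2404
+ 0xa34b = 0xc74f
One's complement: ~0xc74f
Checksum = 0x38b0


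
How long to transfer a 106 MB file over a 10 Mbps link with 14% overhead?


Effective throughput = 10 * (1 - 14/100) = 8.6 Mbps
File size in Mb = 106 * 8 = 848 Mb
Time = 848 / 8.6
Time = 98.6047 seconds


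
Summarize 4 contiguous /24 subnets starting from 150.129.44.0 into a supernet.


Original prefix: /24
Number of subnets: 4 = 2^2
New prefix = 24 - 2 = 22
Supernet: 150.129.44.0/22


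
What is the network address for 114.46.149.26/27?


IP:   01110010.00101110.10010101.00011010
Mask: 11111111.11111111.11111111.11100000
AND operation:
Net:  01110010.00101110.10010101.00000000
Network: 114.46.149.0/27


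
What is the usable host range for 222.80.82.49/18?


Network: 222.80.64.0
Broadcast: 222.80.127.255
First usable = network + 1
Last usable = broadcast - 1
Range: 222.80.64.1 to 222.80.127.254


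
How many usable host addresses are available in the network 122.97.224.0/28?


Host bits = 32 - 28 = 4
Total addresses = 2^4 = 16
Usable = total - 2 (network and broadcast)
Usable hosts: 14


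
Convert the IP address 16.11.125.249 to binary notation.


16 = 00010000
11 = 00001011
125 = 01111101
249 = 11111001
Binary: 00010000.00001011.01111101.11111001


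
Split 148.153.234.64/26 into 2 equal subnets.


New prefix = 26 + 1 = 27
Each subnet has 32 addresses
  148.153.234.64/27
  148.153.234.96/27
Subnets: 148.153.234.64/27, 148.153.234.96/27


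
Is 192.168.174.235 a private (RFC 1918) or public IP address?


RFC 1918 private ranges:
  10.0.0.0/8 (10.0.0.0 - 10.255.255.255)
  172.16.0.0/12 (172.16.0.0 - 172.31.255.255)
  192.168.0.0/16 (192.168.0.0 - 192.168.255.255)
Private (in 192.168.0.0/16)


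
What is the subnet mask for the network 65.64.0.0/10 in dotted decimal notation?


/10 means 10 network bits, 22 host bits
Binary: 11111111110000000000000000000000
Mask: 255.192.0.0


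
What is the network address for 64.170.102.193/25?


IP:   01000000.10101010.01100110.11000001
Mask: 11111111.11111111.11111111.10000000
AND operation:
Net:  01000000.10101010.01100110.10000000
Network: 64.170.102.128/25


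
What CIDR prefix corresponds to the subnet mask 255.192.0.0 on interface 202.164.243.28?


Binary: 11111111.11000000.00000000.00000000
Count leading 1s
Prefix: /10


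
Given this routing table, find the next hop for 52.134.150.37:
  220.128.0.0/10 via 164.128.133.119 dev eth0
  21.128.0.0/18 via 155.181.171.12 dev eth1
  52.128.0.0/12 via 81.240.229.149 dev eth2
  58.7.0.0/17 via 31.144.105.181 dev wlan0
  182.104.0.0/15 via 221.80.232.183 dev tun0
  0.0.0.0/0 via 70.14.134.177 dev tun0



Longest prefix match for 52.134.150.37:
  /10 220.128.0.0: no
  /18 21.128.0.0: no
  /12 52.128.0.0: MATCH
  /17 58.7.0.0: no
  /15 182.104.0.0: no
  /0 0.0.0.0: MATCH
Selected: next-hop 81.240.229.149 via eth2 (matched /12)


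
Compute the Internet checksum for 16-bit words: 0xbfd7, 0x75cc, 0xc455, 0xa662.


Sum all words (with carry folding):
+ 0xbfd7 = 0xbfd7
+ 0x75cc = 0x35a4
+ 0xc455 = 0xf9f9
+ 0xa662 = 0xa05c
One's complement: ~0xa05c
Checksum = 0x5fa3


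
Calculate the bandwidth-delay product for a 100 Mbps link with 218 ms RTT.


BDP = bandwidth * RTT
= 100 Mbps * 218 ms
= 100 * 1e6 * 218 / 1000 bits
= 21800000 bits
= 2725000 bytes
= 2661.1328 KB
BDP = 21800000 bits (2725000 bytes)


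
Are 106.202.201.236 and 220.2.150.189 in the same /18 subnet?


Mask: 255.255.192.0
106.202.201.236 AND mask = 106.202.192.0
220.2.150.189 AND mask = 220.2.128.0
No, different subnets (106.202.192.0 vs 220.2.128.0)


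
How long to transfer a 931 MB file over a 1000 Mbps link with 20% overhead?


Effective throughput = 1000 * (1 - 20/100) = 800 Mbps
File size in Mb = 931 * 8 = 7448 Mb
Time = 7448 / 800
Time = 9.31 seconds


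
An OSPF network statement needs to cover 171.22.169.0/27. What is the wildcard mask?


Subnet mask: 255.255.255.224
Wildcard = 255.255.255.255 - subnet mask
255 - 255 = 0
255 - 255 = 0
255 - 255 = 0
255 - 224 = 31
Wildcard: 0.0.0.31


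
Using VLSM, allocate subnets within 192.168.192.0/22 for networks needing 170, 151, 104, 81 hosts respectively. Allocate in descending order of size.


170 hosts -> /24 (254 usable): 192.168.192.0/24
151 hosts -> /24 (254 usable): 192.168.193.0/24
104 hosts -> /25 (126 usable): 192.168.194.0/25
81 hosts -> /25 (126 usable): 192.168.194.128/25
Allocation: 192.168.192.0/24 (170 hosts, 254 usable); 192.168.193.0/24 (151 hosts, 254 usable); 192.168.194.0/25 (104 hosts, 126 usable); 192.168.194.128/25 (81 hosts, 126 usable)


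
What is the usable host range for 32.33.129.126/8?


Network: 32.0.0.0
Broadcast: 32.255.255.255
First usable = network + 1
Last usable = broadcast - 1
Range: 32.0.0.1 to 32.255.255.254


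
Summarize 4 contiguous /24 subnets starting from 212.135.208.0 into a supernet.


Original prefix: /24
Number of subnets: 4 = 2^2
New prefix = 24 - 2 = 22
Supernet: 212.135.208.0/22


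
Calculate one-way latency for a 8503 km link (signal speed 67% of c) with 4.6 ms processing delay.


Speed = 0.67 * 3e5 km/s = 201000 km/s
Propagation delay = 8503 / 201000 = 0.0423 s = 42.3035 ms
Processing delay = 4.6 ms
Total one-way latency = 46.9035 ms


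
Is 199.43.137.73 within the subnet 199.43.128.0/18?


Subnet network: 199.43.128.0
Test IP AND mask: 199.43.128.0
Yes, 199.43.137.73 is in 199.43.128.0/18


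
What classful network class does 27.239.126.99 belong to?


First octet: 27
Binary: 00011011
0xxxxxxx -> Class A (1-126)
Class A, default mask 255.0.0.0 (/8)


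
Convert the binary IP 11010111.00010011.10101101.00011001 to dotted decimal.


11010111 = 215
00010011 = 19
10101101 = 173
00011001 = 25
IP: 215.19.173.25


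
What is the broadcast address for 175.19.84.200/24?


Network: 175.19.84.0/24
Host bits = 8
Set all host bits to 1:
Broadcast: 175.19.84.255


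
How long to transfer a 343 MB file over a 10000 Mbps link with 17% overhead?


Effective throughput = 10000 * (1 - 17/100) = 8300 Mbps
File size in Mb = 343 * 8 = 2744 Mb
Time = 2744 / 8300
Time = 0.3306 seconds


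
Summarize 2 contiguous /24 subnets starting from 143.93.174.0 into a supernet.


Original prefix: /24
Number of subnets: 2 = 2^1
New prefix = 24 - 1 = 23
Supernet: 143.93.174.0/23


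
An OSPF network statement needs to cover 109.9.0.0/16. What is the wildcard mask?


Subnet mask: 255.255.0.0
Wildcard = 255.255.255.255 - subnet mask
255 - 255 = 0
255 - 255 = 0
255 - 0 = 255
255 - 0 = 255
Wildcard: 0.0.255.255


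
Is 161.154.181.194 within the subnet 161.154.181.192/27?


Subnet network: 161.154.181.192
Test IP AND mask: 161.154.181.192
Yes, 161.154.181.194 is in 161.154.181.192/27


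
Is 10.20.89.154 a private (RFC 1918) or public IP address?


RFC 1918 private ranges:
  10.0.0.0/8 (10.0.0.0 - 10.255.255.255)
  172.16.0.0/12 (172.16.0.0 - 172.31.255.255)
  192.168.0.0/16 (192.168.0.0 - 192.168.255.255)
Private (in 10.0.0.0/8)


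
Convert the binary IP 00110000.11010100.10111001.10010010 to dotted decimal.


00110000 = 48
11010100 = 212
10111001 = 185
10010010 = 146
IP: 48.212.185.146


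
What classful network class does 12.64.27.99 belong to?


First octet: 12
Binary: 00001100
0xxxxxxx -> Class A (1-126)
Class A, default mask 255.0.0.0 (/8)


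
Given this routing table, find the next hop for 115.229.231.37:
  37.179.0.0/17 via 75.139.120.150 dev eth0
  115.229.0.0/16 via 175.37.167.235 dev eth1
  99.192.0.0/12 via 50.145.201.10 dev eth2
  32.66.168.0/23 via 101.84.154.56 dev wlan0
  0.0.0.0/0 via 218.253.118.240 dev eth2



Longest prefix match for 115.229.231.37:
  /17 37.179.0.0: no
  /16 115.229.0.0: MATCH
  /12 99.192.0.0: no
  /23 32.66.168.0: no
  /0 0.0.0.0: MATCH
Selected: next-hop 175.37.167.235 via eth1 (matched /16)
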